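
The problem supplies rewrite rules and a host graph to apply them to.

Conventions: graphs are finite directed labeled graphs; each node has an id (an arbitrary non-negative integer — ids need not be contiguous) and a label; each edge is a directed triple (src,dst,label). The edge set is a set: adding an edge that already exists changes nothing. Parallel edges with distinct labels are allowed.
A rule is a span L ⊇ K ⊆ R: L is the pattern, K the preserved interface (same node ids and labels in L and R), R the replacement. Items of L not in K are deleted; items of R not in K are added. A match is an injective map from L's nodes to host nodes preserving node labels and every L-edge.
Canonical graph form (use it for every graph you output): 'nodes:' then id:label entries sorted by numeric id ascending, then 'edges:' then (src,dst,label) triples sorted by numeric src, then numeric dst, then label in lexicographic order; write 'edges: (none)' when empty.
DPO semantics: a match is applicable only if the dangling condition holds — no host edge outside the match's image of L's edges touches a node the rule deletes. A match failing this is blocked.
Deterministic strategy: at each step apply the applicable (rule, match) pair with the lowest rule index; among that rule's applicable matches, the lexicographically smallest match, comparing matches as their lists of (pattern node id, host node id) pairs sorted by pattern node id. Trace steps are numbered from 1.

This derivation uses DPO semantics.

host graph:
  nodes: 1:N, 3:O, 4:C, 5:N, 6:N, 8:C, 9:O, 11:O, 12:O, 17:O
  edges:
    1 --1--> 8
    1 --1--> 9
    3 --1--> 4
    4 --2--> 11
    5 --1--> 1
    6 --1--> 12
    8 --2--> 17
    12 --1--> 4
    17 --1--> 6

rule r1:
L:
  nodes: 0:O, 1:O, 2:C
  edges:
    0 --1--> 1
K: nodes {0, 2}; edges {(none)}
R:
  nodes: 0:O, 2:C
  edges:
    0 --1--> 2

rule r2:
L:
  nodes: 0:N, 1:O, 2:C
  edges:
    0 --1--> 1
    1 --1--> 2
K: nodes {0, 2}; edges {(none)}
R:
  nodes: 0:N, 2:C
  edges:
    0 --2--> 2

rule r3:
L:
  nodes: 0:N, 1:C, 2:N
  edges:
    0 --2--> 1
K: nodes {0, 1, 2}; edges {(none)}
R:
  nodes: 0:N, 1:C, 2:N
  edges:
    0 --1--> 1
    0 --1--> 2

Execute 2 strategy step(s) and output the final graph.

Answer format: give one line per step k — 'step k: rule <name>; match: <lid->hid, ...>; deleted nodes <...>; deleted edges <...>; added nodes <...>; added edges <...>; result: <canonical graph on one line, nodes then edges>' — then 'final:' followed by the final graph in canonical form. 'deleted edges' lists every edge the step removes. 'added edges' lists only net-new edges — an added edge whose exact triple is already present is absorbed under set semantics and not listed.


step 1: rule r2; match: 0->6, 1->12, 2->4; deleted nodes 12; deleted edges (6,12,1); (12,4,1); added nodes (none); added edges (6,4,2); result: nodes: 1:N, 3:O, 4:C, 5:N, 6:N, 8:C, 9:O, 11:O, 17:O edges: (1,8,1); (1,9,1); (3,4,1); (4,11,2); (5,1,1); (6,4,2); (8,17,2); (17,6,1)
step 2: rule r3; match: 0->6, 1->4, 2->1; deleted nodes (none); deleted edges (6,4,2); added nodes (none); added edges (6,1,1); (6,4,1); result: nodes: 1:N, 3:O, 4:C, 5:N, 6:N, 8:C, 9:O, 11:O, 17:O edges: (1,8,1); (1,9,1); (3,4,1); (4,11,2); (5,1,1); (6,1,1); (6,4,1); (8,17,2); (17,6,1)
final:
nodes: 1:N, 3:O, 4:C, 5:N, 6:N, 8:C, 9:O, 11:O, 17:O
edges: (1,8,1); (1,9,1); (3,4,1); (4,11,2); (5,1,1); (6,1,1); (6,4,1); (8,17,2); (17,6,1)


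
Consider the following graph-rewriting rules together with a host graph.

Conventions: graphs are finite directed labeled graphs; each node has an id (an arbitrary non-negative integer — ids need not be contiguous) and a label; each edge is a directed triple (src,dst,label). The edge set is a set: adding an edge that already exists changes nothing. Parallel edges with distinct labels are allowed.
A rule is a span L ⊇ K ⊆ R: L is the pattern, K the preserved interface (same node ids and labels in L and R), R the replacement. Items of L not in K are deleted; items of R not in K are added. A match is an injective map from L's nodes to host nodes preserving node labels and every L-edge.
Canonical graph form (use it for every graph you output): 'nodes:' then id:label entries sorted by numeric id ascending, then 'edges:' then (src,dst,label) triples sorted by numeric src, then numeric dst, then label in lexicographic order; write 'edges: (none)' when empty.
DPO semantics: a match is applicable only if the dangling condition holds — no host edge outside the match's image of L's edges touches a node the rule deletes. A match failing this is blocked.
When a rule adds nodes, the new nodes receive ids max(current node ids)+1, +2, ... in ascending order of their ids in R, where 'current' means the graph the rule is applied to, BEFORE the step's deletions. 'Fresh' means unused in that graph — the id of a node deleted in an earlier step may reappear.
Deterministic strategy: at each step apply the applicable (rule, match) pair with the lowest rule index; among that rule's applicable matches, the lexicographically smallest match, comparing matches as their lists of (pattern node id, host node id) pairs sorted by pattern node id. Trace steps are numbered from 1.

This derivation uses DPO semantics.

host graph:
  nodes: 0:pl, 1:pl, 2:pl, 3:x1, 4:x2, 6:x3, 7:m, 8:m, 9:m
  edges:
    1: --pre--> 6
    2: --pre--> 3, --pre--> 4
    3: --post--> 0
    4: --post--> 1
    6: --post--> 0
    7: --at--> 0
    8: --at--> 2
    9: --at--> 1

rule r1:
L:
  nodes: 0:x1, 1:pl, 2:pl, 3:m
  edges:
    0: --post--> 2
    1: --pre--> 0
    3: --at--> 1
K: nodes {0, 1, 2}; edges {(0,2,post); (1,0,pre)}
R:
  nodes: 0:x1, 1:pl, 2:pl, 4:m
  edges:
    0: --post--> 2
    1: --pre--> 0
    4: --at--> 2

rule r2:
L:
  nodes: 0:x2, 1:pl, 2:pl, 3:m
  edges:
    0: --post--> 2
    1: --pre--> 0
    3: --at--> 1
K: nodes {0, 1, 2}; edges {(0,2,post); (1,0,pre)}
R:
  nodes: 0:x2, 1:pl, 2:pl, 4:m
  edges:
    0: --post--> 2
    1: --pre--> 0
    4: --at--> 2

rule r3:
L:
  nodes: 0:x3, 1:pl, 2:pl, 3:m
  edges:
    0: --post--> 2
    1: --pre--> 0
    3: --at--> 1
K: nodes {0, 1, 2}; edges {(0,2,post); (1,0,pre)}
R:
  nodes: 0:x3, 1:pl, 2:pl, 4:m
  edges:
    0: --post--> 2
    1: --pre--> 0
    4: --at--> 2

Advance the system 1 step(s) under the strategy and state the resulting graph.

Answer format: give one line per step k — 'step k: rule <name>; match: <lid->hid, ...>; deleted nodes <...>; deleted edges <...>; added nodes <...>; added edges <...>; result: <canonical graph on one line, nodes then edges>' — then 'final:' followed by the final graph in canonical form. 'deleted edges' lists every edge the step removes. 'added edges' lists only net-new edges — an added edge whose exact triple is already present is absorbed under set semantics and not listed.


step 1: rule r1; match: 0->3, 1->2, 2->0, 3->8; deleted nodes 8; deleted edges (8,2,at); added nodes 10; added edges (10,0,at); result: nodes: 0:pl, 1:pl, 2:pl, 3:x1, 4:x2, 6:x3, 7:m, 9:m, 10:m edges: (1,6,pre); (2,3,pre); (2,4,pre); (3,0,post); (4,1,post); (6,0,post); (7,0,at); (9,1,at); (10,0,at)
final:
nodes: 0:pl, 1:pl, 2:pl, 3:x1, 4:x2, 6:x3, 7:m, 9:m, 10:m
edges: (1,6,pre); (2,3,pre); (2,4,pre); (3,0,post); (4,1,post); (6,0,post); (7,0,at); (9,1,at); (10,0,at)


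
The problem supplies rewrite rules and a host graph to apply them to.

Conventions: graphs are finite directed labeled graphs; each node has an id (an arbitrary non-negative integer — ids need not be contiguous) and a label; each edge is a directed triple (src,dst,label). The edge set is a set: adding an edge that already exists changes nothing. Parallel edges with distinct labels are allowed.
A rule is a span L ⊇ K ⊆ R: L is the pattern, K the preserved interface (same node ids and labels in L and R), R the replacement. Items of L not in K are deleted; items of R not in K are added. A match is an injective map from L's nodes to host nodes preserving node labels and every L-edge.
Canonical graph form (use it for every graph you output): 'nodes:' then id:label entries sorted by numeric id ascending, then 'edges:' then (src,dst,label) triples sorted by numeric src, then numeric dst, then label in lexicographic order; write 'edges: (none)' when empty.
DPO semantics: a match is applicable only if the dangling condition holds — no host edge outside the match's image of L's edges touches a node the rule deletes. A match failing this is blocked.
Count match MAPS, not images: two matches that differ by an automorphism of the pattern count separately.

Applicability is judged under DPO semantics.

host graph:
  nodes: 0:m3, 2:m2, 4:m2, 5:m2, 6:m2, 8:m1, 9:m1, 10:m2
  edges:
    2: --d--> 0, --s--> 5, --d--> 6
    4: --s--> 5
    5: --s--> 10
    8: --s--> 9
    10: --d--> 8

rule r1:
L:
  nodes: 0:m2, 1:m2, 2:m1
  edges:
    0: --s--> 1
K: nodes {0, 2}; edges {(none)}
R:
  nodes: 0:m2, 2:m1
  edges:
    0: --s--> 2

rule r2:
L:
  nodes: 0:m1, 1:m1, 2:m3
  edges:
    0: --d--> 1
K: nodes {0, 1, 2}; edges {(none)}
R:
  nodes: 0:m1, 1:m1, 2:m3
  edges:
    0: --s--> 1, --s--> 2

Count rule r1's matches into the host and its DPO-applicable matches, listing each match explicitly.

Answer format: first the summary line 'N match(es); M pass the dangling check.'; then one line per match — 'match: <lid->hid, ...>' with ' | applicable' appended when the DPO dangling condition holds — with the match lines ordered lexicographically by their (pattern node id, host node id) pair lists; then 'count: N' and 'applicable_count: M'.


6 match(es); 0 pass the dangling check.
match: 0->2, 1->5, 2->8
match: 0->2, 1->5, 2->9
match: 0->4, 1->5, 2->8
match: 0->4, 1->5, 2->9
match: 0->5, 1->10, 2->8
match: 0->5, 1->10, 2->9
count: 6
applicable_count: 0


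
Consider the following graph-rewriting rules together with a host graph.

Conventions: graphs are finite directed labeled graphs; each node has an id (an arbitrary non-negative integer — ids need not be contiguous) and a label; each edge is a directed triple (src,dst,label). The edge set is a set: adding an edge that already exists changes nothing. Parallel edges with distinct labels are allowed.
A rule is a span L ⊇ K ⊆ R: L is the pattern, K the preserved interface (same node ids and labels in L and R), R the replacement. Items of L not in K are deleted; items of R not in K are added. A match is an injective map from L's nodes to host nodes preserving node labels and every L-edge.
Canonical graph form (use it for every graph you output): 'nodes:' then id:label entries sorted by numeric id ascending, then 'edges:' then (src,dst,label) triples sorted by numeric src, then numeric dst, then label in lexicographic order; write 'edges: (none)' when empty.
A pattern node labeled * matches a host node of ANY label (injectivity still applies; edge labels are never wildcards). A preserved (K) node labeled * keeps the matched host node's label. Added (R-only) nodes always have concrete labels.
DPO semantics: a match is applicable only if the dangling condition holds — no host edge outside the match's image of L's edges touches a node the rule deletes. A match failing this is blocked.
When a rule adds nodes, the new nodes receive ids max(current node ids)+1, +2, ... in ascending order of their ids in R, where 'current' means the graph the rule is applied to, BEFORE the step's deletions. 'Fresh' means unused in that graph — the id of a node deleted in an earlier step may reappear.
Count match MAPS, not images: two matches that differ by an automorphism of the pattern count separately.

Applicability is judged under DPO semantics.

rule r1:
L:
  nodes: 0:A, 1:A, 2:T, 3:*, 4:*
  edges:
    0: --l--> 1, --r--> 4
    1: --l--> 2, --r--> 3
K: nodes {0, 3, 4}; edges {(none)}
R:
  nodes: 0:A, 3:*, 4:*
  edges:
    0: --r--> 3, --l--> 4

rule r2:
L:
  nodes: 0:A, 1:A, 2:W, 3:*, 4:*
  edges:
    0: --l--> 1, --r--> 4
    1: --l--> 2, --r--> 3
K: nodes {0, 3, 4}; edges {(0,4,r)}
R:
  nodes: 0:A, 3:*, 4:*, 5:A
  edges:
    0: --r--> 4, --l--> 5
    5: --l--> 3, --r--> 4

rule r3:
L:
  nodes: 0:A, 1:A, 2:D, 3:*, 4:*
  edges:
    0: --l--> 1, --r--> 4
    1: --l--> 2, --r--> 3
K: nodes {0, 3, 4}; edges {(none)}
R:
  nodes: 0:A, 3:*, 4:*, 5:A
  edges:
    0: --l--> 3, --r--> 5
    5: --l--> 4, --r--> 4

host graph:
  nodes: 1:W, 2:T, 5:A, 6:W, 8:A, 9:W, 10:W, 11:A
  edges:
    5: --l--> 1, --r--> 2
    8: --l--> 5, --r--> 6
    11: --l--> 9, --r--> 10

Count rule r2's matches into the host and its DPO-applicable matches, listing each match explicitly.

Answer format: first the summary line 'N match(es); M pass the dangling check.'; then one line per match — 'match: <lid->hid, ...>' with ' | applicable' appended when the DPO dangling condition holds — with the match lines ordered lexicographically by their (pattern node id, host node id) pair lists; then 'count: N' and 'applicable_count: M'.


1 match(es); 1 pass the dangling check.
match: 0->8, 1->5, 2->1, 3->2, 4->6 | applicable
count: 1
applicable_count: 1


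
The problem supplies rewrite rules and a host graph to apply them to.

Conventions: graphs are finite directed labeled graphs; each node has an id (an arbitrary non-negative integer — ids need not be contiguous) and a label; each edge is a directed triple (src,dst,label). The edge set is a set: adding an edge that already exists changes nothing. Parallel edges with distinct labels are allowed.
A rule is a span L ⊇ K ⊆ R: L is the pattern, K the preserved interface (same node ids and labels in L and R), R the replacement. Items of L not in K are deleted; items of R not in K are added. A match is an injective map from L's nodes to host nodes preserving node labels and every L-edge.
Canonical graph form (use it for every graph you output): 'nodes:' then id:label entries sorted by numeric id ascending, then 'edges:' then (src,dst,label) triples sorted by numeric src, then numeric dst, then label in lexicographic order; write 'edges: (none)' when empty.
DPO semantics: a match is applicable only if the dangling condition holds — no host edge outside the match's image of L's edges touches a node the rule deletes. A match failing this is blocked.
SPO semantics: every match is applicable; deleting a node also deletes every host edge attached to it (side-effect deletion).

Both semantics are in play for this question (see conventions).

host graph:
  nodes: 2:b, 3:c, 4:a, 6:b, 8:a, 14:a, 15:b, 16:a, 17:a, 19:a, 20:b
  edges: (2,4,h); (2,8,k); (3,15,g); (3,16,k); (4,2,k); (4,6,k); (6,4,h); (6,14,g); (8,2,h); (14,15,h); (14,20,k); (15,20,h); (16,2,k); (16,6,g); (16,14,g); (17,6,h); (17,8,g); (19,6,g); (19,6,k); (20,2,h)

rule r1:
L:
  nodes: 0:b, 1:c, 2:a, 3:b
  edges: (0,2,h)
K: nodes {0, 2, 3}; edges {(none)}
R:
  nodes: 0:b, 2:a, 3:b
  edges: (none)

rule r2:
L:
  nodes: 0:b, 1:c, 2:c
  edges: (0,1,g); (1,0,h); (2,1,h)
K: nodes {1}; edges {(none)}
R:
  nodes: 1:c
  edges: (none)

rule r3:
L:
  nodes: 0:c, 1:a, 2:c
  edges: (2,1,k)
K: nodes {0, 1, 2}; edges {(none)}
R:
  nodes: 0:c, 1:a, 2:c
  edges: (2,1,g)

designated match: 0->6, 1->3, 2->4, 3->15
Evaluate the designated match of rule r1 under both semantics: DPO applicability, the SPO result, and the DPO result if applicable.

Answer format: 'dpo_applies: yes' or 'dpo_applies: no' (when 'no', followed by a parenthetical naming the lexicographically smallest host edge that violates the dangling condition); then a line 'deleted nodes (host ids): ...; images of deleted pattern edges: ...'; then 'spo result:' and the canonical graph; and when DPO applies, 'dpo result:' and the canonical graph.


dpo_applies: no
(the rule deletes node 3, which keeps host edge (3,15,g) outside the match image — the dangling condition fails, DPO blocks; SPO proceeds and side-deletes such edges)
deleted nodes (host ids): 3; images of deleted pattern edges: (6,4,h)
spo result:
nodes: 2:b, 4:a, 6:b, 8:a, 14:a, 15:b, 16:a, 17:a, 19:a, 20:b
edges: (2,4,h); (2,8,k); (4,2,k); (4,6,k); (6,14,g); (8,2,h); (14,15,h); (14,20,k); (15,20,h); (16,2,k); (16,6,g); (16,14,g); (17,6,h); (17,8,g); (19,6,g); (19,6,k); (20,2,h)


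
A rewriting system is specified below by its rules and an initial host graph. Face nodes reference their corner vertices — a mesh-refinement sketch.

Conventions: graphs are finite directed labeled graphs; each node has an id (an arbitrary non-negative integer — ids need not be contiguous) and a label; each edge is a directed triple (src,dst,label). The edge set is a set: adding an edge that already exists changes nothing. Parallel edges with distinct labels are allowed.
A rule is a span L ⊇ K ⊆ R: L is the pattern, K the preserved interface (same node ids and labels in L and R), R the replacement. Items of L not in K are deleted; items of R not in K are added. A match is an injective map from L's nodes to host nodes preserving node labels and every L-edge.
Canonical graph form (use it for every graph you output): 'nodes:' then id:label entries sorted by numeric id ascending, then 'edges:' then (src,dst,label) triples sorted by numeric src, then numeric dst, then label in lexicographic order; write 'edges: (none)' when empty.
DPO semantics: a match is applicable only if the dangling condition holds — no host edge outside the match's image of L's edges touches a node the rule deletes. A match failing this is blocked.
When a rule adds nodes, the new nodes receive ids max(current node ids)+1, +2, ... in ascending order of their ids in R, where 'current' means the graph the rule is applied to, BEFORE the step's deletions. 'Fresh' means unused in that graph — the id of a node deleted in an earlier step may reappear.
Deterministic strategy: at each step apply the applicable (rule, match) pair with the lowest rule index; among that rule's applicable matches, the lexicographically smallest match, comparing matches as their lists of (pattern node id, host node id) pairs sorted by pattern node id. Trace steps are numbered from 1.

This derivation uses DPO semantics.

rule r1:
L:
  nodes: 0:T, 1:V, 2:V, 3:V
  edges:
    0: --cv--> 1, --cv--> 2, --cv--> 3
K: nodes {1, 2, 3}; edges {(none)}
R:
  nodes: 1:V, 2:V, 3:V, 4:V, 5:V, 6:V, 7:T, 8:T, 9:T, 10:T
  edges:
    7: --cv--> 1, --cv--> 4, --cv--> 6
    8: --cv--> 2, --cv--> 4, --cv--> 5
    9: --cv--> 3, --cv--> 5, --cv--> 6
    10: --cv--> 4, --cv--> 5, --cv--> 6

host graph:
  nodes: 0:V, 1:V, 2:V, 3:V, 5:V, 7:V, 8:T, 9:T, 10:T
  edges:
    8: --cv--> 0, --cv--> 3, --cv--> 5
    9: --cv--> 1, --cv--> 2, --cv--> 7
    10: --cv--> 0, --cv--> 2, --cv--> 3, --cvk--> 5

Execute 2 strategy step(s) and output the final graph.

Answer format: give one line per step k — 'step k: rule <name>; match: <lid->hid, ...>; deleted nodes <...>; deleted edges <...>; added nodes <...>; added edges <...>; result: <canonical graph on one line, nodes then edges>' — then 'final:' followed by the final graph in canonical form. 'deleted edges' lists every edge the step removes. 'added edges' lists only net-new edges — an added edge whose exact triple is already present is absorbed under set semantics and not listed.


step 1: rule r1; match: 0->8, 1->0, 2->3, 3->5; deleted nodes 8; deleted edges (8,0,cv); (8,3,cv); (8,5,cv); added nodes 11, 12, 13, 14, 15, 16, 17; added edges (14,0,cv); (14,11,cv); (14,13,cv); (15,3,cv); (15,11,cv); (15,12,cv); (16,5,cv); (16,12,cv); (16,13,cv); (17,11,cv); (17,12,cv); (17,13,cv); result: nodes: 0:V, 1:V, 2:V, 3:V, 5:V, 7:V, 9:T, 10:T, 11:V, 12:V, 13:V, 14:T, 15:T, 16:T, 17:T edges: (9,1,cv); (9,2,cv); (9,7,cv); (10,0,cv); (10,2,cv); (10,3,cv); (10,5,cvk); (14,0,cv); (14,11,cv); (14,13,cv); (15,3,cv); (15,11,cv); (15,12,cv); (16,5,cv); (16,12,cv); (16,13,cv); (17,11,cv); (17,12,cv); (17,13,cv)
step 2: rule r1; match: 0->9, 1->1, 2->2, 3->7; deleted nodes 9; deleted edges (9,1,cv); (9,2,cv); (9,7,cv); added nodes 18, 19, 20, 21, 22, 23, 24; added edges (21,1,cv); (21,18,cv); (21,20,cv); (22,2,cv); (22,18,cv); (22,19,cv); (23,7,cv); (23,19,cv); (23,20,cv); (24,18,cv); (24,19,cv); (24,20,cv); result: nodes: 0:V, 1:V, 2:V, 3:V, 5:V, 7:V, 10:T, 11:V, 12:V, 13:V, 14:T, 15:T, 16:T, 17:T, 18:V, 19:V, 20:V, 21:T, 22:T, 23:T, 24:T edges: (10,0,cv); (10,2,cv); (10,3,cv); (10,5,cvk); (14,0,cv); (14,11,cv); (14,13,cv); (15,3,cv); (15,11,cv); (15,12,cv); (16,5,cv); (16,12,cv); (16,13,cv); (17,11,cv); (17,12,cv); (17,13,cv); (21,1,cv); (21,18,cv); (21,20,cv); (22,2,cv); (22,18,cv); (22,19,cv); (23,7,cv); (23,19,cv); (23,20,cv); (24,18,cv); (24,19,cv); (24,20,cv)
final:
nodes: 0:V, 1:V, 2:V, 3:V, 5:V, 7:V, 10:T, 11:V, 12:V, 13:V, 14:T, 15:T, 16:T, 17:T, 18:V, 19:V, 20:V, 21:T, 22:T, 23:T, 24:T
edges: (10,0,cv); (10,2,cv); (10,3,cv); (10,5,cvk); (14,0,cv); (14,11,cv); (14,13,cv); (15,3,cv); (15,11,cv); (15,12,cv); (16,5,cv); (16,12,cv); (16,13,cv); (17,11,cv); (17,12,cv); (17,13,cv); (21,1,cv); (21,18,cv); (21,20,cv); (22,2,cv); (22,18,cv); (22,19,cv); (23,7,cv); (23,19,cv); (23,20,cv); (24,18,cv); (24,19,cv); (24,20,cv)


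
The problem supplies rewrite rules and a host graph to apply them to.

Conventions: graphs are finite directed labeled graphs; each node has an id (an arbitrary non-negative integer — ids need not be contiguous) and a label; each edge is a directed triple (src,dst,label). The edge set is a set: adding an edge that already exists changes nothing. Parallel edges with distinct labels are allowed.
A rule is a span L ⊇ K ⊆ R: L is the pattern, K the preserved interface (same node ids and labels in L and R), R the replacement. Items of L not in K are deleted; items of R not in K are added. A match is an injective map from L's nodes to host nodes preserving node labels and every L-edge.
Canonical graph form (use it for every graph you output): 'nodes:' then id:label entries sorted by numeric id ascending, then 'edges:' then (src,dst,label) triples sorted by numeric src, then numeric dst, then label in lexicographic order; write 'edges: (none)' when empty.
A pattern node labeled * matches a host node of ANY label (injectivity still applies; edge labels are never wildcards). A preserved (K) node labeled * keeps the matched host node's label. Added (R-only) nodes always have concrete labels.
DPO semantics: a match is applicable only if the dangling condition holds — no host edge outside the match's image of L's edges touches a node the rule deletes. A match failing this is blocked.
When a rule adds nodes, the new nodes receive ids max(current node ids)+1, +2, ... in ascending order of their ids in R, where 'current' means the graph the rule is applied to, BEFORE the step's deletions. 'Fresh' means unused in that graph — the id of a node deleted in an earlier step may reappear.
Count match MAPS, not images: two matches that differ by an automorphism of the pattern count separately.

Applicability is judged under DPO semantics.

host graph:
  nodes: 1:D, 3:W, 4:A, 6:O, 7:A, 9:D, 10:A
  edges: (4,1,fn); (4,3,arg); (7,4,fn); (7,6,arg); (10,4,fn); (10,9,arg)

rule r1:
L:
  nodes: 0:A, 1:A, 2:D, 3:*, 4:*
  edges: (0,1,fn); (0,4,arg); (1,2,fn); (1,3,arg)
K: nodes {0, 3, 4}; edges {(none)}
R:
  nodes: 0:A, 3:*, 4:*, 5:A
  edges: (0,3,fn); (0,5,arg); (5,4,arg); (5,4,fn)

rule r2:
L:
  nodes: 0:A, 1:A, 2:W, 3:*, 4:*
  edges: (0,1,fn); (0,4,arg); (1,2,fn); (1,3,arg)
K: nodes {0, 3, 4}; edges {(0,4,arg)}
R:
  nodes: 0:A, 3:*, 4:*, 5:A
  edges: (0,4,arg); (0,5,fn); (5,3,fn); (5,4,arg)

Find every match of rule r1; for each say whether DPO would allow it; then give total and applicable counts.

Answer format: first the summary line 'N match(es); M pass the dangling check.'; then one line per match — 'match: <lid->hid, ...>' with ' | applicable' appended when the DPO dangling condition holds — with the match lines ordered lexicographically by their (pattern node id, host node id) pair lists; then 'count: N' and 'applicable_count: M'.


2 match(es); 0 pass the dangling check.
match: 0->7, 1->4, 2->1, 3->3, 4->6
match: 0->10, 1->4, 2->1, 3->3, 4->9
count: 2
applicable_count: 0


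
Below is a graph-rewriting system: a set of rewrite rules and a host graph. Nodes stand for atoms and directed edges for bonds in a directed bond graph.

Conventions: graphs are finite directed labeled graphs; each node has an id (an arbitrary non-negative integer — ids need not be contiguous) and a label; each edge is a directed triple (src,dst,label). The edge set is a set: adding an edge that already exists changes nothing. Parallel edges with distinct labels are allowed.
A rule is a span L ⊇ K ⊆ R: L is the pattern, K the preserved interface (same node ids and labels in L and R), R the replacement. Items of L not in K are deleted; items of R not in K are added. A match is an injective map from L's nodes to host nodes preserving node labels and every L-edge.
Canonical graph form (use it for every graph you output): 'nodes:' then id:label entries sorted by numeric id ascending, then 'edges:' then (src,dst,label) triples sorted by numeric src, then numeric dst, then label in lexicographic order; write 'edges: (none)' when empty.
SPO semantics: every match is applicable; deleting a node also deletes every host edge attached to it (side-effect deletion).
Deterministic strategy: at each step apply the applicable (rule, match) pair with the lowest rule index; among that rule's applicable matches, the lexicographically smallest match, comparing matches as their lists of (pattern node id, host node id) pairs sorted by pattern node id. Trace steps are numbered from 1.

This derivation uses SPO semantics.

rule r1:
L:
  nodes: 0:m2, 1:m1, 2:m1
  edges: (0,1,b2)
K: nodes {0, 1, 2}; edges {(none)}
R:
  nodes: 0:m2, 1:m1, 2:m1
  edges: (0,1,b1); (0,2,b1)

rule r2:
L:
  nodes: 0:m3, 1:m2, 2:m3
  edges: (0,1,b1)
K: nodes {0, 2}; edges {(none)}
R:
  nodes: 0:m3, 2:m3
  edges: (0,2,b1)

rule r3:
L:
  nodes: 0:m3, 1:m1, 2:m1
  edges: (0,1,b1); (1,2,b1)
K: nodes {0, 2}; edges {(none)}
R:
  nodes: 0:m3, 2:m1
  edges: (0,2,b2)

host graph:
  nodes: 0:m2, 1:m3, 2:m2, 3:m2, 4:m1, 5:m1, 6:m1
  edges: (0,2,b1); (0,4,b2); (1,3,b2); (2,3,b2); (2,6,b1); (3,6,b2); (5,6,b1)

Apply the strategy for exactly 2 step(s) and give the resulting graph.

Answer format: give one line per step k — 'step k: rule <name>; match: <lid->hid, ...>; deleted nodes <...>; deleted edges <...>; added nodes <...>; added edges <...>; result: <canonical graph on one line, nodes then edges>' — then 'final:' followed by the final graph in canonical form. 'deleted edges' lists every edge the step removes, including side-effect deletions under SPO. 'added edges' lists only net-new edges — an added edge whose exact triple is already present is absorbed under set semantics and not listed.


step 1: rule r1; match: 0->0, 1->4, 2->5; deleted nodes (none); deleted edges (0,4,b2); added nodes (none); added edges (0,4,b1); (0,5,b1); result: nodes: 0:m2, 1:m3, 2:m2, 3:m2, 4:m1, 5:m1, 6:m1 edges: (0,2,b1); (0,4,b1); (0,5,b1); (1,3,b2); (2,3,b2); (2,6,b1); (3,6,b2); (5,6,b1)
step 2: rule r1; match: 0->3, 1->6, 2->4; deleted nodes (none); deleted edges (3,6,b2); added nodes (none); added edges (3,4,b1); (3,6,b1); result: nodes: 0:m2, 1:m3, 2:m2, 3:m2, 4:m1, 5:m1, 6:m1 edges: (0,2,b1); (0,4,b1); (0,5,b1); (1,3,b2); (2,3,b2); (2,6,b1); (3,4,b1); (3,6,b1); (5,6,b1)
final:
nodes: 0:m2, 1:m3, 2:m2, 3:m2, 4:m1, 5:m1, 6:m1
edges: (0,2,b1); (0,4,b1); (0,5,b1); (1,3,b2); (2,3,b2); (2,6,b1); (3,4,b1); (3,6,b1); (5,6,b1)


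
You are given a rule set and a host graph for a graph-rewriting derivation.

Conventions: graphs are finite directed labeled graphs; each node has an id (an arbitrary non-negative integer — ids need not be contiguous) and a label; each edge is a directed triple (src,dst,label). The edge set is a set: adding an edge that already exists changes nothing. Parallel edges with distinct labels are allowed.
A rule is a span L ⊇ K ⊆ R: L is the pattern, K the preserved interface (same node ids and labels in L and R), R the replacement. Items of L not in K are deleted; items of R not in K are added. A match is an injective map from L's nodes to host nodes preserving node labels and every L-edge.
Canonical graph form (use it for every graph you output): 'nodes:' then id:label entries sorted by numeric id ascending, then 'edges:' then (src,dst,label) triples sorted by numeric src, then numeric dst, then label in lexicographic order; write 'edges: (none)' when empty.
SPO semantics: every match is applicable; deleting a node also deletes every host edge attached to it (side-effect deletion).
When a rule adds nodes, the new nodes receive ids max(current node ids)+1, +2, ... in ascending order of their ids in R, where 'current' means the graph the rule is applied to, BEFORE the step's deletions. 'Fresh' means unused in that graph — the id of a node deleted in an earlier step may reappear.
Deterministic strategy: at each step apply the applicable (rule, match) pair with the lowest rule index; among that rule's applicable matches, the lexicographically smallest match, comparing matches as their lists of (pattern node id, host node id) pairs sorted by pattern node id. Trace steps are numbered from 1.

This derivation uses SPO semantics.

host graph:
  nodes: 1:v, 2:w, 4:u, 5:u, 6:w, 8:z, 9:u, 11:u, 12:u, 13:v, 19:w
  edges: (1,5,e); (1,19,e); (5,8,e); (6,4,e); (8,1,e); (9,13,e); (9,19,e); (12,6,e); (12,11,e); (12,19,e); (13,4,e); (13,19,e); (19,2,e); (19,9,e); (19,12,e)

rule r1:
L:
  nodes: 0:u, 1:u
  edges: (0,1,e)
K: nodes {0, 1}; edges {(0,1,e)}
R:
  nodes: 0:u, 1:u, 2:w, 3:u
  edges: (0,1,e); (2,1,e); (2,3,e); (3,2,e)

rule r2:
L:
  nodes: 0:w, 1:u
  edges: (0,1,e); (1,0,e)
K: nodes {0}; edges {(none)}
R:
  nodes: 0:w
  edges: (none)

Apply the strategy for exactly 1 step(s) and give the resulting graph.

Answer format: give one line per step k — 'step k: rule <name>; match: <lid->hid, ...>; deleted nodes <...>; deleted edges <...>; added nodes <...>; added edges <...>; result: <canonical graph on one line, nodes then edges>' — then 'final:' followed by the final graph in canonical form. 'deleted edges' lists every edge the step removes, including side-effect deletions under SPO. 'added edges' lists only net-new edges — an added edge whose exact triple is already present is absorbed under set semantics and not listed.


step 1: rule r1; match: 0->12, 1->11; deleted nodes (none); deleted edges (none); added nodes 20, 21; added edges (20,11,e); (20,21,e); (21,20,e); result: nodes: 1:v, 2:w, 4:u, 5:u, 6:w, 8:z, 9:u, 11:u, 12:u, 13:v, 19:w, 20:w, 21:u edges: (1,5,e); (1,19,e); (5,8,e); (6,4,e); (8,1,e); (9,13,e); (9,19,e); (12,6,e); (12,11,e); (12,19,e); (13,4,e); (13,19,e); (19,2,e); (19,9,e); (19,12,e); (20,11,e); (20,21,e); (21,20,e)
final:
nodes: 1:v, 2:w, 4:u, 5:u, 6:w, 8:z, 9:u, 11:u, 12:u, 13:v, 19:w, 20:w, 21:u
edges: (1,5,e); (1,19,e); (5,8,e); (6,4,e); (8,1,e); (9,13,e); (9,19,e); (12,6,e); (12,11,e); (12,19,e); (13,4,e); (13,19,e); (19,2,e); (19,9,e); (19,12,e); (20,11,e); (20,21,e); (21,20,e)


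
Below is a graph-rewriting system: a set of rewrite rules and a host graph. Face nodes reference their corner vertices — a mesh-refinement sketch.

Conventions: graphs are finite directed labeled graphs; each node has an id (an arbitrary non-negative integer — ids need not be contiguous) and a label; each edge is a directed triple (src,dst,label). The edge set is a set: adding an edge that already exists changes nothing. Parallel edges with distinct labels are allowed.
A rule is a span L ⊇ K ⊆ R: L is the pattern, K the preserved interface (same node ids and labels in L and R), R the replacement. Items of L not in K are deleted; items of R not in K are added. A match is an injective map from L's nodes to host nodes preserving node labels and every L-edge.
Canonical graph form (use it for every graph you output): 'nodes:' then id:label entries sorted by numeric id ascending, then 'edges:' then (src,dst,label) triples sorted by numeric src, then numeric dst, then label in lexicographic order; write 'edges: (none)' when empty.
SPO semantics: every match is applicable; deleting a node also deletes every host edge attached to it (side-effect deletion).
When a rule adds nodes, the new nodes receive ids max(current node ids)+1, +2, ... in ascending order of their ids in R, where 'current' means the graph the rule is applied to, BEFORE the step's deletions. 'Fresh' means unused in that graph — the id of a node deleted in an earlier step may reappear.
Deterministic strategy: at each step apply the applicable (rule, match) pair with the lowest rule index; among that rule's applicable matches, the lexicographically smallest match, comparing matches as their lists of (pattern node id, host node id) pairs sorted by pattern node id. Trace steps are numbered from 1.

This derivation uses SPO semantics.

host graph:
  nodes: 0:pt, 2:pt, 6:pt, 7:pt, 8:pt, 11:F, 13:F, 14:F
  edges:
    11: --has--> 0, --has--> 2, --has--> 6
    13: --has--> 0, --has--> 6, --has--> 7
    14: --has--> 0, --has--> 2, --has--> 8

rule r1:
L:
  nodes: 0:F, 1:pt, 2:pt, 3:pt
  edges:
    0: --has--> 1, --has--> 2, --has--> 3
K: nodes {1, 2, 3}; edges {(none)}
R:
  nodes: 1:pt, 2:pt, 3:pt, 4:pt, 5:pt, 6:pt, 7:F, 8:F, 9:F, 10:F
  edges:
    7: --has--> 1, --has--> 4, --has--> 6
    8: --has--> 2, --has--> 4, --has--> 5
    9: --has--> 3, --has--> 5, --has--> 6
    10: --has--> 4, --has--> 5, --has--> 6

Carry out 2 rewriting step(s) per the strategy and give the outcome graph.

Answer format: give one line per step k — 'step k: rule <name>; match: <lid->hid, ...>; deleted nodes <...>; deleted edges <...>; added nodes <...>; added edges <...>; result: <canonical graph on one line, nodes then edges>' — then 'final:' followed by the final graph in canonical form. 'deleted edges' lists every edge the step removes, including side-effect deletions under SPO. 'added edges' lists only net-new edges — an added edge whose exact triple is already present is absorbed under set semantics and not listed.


step 1: rule r1; match: 0->11, 1->0, 2->2, 3->6; deleted nodes 11; deleted edges (11,0,has); (11,2,has); (11,6,has); added nodes 15, 16, 17, 18, 19, 20, 21; added edges (18,0,has); (18,15,has); (18,17,has); (19,2,has); (19,15,has); (19,16,has); (20,6,has); (20,16,has); (20,17,has); (21,15,has); (21,16,has); (21,17,has); result: nodes: 0:pt, 2:pt, 6:pt, 7:pt, 8:pt, 13:F, 14:F, 15:pt, 16:pt, 17:pt, 18:F, 19:F, 20:F, 21:F edges: (13,0,has); (13,6,has); (13,7,has); (14,0,has); (14,2,has); (14,8,has); (18,0,has); (18,15,has); (18,17,has); (19,2,has); (19,15,has); (19,16,has); (20,6,has); (20,16,has); (20,17,has); (21,15,has); (21,16,has); (21,17,has)
step 2: rule r1; match: 0->13, 1->0, 2->6, 3->7; deleted nodes 13; deleted edges (13,0,has); (13,6,has); (13,7,has); added nodes 22, 23, 24, 25, 26, 27, 28; added edges (25,0,has); (25,22,has); (25,24,has); (26,6,has); (26,22,has); (26,23,has); (27,7,has); (27,23,has); (27,24,has); (28,22,has); (28,23,has); (28,24,has); result: nodes: 0:pt, 2:pt, 6:pt, 7:pt, 8:pt, 14:F, 15:pt, 16:pt, 17:pt, 18:F, 19:F, 20:F, 21:F, 22:pt, 23:pt, 24:pt, 25:F, 26:F, 27:F, 28:F edges: (14,0,has); (14,2,has); (14,8,has); (18,0,has); (18,15,has); (18,17,has); (19,2,has); (19,15,has); (19,16,has); (20,6,has); (20,16,has); (20,17,has); (21,15,has); (21,16,has); (21,17,has); (25,0,has); (25,22,has); (25,24,has); (26,6,has); (26,22,has); (26,23,has); (27,7,has); (27,23,has); (27,24,has); (28,22,has); (28,23,has); (28,24,has)
final:
nodes: 0:pt, 2:pt, 6:pt, 7:pt, 8:pt, 14:F, 15:pt, 16:pt, 17:pt, 18:F, 19:F, 20:F, 21:F, 22:pt, 23:pt, 24:pt, 25:F, 26:F, 27:F, 28:F
edges: (14,0,has); (14,2,has); (14,8,has); (18,0,has); (18,15,has); (18,17,has); (19,2,has); (19,15,has); (19,16,has); (20,6,has); (20,16,has); (20,17,has); (21,15,has); (21,16,has); (21,17,has); (25,0,has); (25,22,has); (25,24,has); (26,6,has); (26,22,has); (26,23,has); (27,7,has); (27,23,has); (27,24,has); (28,22,has); (28,23,has); (28,24,has)


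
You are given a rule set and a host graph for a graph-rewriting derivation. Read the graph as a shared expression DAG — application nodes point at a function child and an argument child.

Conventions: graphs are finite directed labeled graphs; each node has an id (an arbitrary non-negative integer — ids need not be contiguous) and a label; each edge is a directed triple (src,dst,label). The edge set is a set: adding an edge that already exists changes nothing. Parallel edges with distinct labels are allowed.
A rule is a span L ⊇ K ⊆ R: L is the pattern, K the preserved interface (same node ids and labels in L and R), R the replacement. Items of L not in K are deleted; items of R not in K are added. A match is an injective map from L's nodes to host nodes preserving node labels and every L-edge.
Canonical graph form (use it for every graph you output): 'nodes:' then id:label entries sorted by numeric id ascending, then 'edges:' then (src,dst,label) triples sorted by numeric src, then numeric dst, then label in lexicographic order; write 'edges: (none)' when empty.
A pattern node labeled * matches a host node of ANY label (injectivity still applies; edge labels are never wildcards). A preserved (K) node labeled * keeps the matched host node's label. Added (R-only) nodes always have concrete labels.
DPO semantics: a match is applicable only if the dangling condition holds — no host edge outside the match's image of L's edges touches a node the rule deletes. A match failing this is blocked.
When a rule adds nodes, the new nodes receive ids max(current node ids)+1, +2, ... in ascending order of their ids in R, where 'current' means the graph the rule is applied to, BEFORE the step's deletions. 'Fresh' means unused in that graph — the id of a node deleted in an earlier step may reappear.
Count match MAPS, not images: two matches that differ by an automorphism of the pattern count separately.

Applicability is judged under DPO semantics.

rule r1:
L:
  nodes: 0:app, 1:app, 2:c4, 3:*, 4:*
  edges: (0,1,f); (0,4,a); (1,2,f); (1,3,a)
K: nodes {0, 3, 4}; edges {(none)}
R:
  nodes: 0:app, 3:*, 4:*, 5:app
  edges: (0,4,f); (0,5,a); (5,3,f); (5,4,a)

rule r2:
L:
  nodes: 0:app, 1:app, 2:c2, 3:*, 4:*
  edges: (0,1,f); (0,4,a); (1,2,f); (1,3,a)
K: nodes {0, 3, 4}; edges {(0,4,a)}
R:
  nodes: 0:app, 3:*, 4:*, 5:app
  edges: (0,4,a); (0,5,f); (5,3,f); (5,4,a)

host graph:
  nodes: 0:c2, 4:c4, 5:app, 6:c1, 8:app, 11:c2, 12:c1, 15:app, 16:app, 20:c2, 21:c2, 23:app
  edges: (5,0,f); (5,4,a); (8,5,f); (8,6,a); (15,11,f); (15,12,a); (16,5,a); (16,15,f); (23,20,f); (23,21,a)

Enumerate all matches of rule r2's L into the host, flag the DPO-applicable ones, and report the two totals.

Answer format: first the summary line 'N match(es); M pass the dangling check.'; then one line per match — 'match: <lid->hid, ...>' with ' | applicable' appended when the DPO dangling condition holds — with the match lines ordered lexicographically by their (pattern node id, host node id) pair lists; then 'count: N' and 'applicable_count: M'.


2 match(es); 1 pass the dangling check.
match: 0->8, 1->5, 2->0, 3->4, 4->6
match: 0->16, 1->15, 2->11, 3->12, 4->5 | applicable
count: 2
applicable_count: 1


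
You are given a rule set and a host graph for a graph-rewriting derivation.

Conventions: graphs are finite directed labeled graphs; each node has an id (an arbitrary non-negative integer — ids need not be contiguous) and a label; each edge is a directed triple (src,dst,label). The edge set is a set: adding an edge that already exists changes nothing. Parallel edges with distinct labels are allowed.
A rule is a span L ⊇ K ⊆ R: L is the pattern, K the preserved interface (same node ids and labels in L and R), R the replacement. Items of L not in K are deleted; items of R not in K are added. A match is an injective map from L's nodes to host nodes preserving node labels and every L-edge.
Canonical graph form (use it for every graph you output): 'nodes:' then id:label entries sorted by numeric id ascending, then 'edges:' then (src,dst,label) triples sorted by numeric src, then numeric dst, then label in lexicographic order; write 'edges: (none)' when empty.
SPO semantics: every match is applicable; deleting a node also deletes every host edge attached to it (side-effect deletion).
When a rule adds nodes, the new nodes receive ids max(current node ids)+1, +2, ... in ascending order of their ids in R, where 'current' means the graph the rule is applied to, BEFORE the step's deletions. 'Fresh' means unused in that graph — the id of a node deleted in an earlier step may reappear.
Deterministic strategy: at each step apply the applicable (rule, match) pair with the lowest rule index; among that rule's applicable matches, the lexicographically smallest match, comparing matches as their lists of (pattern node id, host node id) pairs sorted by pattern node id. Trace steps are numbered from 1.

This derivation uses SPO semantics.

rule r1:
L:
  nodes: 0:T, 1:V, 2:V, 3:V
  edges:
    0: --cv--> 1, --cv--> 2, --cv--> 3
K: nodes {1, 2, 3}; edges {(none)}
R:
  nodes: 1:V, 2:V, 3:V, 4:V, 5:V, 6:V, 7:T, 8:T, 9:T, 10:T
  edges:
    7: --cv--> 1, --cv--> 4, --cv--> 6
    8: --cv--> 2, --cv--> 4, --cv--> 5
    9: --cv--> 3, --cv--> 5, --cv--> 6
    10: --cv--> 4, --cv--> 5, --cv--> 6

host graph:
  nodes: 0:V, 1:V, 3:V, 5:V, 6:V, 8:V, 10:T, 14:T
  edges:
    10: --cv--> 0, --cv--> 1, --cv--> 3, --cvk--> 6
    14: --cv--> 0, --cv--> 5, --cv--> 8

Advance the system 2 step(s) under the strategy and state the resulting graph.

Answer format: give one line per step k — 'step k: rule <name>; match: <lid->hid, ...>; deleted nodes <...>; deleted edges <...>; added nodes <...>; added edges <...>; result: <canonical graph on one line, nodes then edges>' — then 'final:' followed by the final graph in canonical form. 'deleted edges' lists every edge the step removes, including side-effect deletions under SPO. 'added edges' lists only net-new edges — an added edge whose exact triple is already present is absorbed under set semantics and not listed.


step 1: rule r1; match: 0->10, 1->0, 2->1, 3->3; deleted nodes 10; deleted edges (10,0,cv); (10,1,cv); (10,3,cv); (10,6,cvk); added nodes 15, 16, 17, 18, 19, 20, 21; added edges (18,0,cv); (18,15,cv); (18,17,cv); (19,1,cv); (19,15,cv); (19,16,cv); (20,3,cv); (20,16,cv); (20,17,cv); (21,15,cv); (21,16,cv); (21,17,cv); result: nodes: 0:V, 1:V, 3:V, 5:V, 6:V, 8:V, 14:T, 15:V, 16:V, 17:V, 18:T, 19:T, 20:T, 21:T edges: (14,0,cv); (14,5,cv); (14,8,cv); (18,0,cv); (18,15,cv); (18,17,cv); (19,1,cv); (19,15,cv); (19,16,cv); (20,3,cv); (20,16,cv); (20,17,cv); (21,15,cv); (21,16,cv); (21,17,cv)
step 2: rule r1; match: 0->14, 1->0, 2->5, 3->8; deleted nodes 14; deleted edges (14,0,cv); (14,5,cv); (14,8,cv); added nodes 22, 23, 24, 25, 26, 27, 28; added edges (25,0,cv); (25,22,cv); (25,24,cv); (26,5,cv); (26,22,cv); (26,23,cv); (27,8,cv); (27,23,cv); (27,24,cv); (28,22,cv); (28,23,cv); (28,24,cv); result: nodes: 0:V, 1:V, 3:V, 5:V, 6:V, 8:V, 15:V, 16:V, 17:V, 18:T, 19:T, 20:T, 21:T, 22:V, 23:V, 24:V, 25:T, 26:T, 27:T, 28:T edges: (18,0,cv); (18,15,cv); (18,17,cv); (19,1,cv); (19,15,cv); (19,16,cv); (20,3,cv); (20,16,cv); (20,17,cv); (21,15,cv); (21,16,cv); (21,17,cv); (25,0,cv); (25,22,cv); (25,24,cv); (26,5,cv); (26,22,cv); (26,23,cv); (27,8,cv); (27,23,cv); (27,24,cv); (28,22,cv); (28,23,cv); (28,24,cv)
final:
nodes: 0:V, 1:V, 3:V, 5:V, 6:V, 8:V, 15:V, 16:V, 17:V, 18:T, 19:T, 20:T, 21:T, 22:V, 23:V, 24:V, 25:T, 26:T, 27:T, 28:T
edges: (18,0,cv); (18,15,cv); (18,17,cv); (19,1,cv); (19,15,cv); (19,16,cv); (20,3,cv); (20,16,cv); (20,17,cv); (21,15,cv); (21,16,cv); (21,17,cv); (25,0,cv); (25,22,cv); (25,24,cv); (26,5,cv); (26,22,cv); (26,23,cv); (27,8,cv); (27,23,cv); (27,24,cv); (28,22,cv); (28,23,cv); (28,24,cv)
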